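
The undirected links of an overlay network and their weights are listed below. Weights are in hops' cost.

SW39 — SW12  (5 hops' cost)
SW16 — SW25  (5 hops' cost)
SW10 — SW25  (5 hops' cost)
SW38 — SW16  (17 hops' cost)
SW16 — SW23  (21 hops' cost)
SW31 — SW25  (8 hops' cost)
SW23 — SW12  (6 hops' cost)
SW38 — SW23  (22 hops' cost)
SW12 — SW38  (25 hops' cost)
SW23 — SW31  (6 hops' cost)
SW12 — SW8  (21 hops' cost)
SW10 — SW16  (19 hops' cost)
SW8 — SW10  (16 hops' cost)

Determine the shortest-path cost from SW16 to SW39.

30 hops' cost

Compare a few routes:
SW16–SW23–SW12–SW39: 21+6+5 = 32
SW16–SW38–SW12–SW39: 17+25+5 = 47
SW16–SW25–SW31–SW23–SW12–SW39: 5+8+6+6+5 = 30
Cheapest is SW16–SW25–SW31–SW23–SW12–SW39 at 30 hops' cost.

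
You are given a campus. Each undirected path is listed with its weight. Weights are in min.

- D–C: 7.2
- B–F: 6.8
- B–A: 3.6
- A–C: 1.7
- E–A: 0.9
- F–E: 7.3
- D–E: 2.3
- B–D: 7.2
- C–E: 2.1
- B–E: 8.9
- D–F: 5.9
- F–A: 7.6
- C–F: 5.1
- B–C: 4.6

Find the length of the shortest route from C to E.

2.1 min

Shortest distances from C:
C: 0
A: 1.7  (via C)
E: 2.1  (via C)
Shortest route: C–E = 2.1 min.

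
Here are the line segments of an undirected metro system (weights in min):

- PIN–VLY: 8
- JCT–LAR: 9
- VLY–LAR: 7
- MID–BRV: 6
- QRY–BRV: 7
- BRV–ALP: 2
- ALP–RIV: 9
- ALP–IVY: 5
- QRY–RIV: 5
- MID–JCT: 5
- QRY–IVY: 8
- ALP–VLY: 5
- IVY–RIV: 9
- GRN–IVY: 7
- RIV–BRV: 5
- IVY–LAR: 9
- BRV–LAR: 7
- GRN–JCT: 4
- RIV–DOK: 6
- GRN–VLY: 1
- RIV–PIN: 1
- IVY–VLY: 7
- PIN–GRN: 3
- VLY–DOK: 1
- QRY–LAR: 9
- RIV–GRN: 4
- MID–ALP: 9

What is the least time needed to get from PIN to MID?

Settle nodes by increasing distance from PIN:
PIN: 0
RIV: 1  (via PIN)
GRN: 3  (via PIN)
VLY: 4  (via GRN)
DOK: 5  (via VLY)
BRV: 6  (via RIV)
QRY: 6  (via RIV)
JCT: 7  (via GRN)
ALP: 8  (via BRV)
IVY: 10  (via RIV)
LAR: 11  (via VLY)
MID: 12  (via BRV)
Shortest route: PIN → RIV → BRV → MID = 12 min.

12 min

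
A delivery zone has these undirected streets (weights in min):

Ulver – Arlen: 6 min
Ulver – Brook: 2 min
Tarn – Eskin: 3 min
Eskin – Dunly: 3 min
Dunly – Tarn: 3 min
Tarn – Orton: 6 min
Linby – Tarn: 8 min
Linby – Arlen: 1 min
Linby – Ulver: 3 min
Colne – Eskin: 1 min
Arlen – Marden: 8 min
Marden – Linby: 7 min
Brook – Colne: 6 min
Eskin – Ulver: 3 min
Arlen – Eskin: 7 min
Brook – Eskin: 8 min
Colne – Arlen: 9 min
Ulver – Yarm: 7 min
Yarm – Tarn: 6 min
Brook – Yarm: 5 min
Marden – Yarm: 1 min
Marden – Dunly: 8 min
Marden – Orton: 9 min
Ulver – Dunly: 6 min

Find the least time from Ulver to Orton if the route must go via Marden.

Shortest Ulver→Marden: Ulver–Yarm–Marden = 8
Shortest Marden→Orton: Marden–Orton = 9
Total via Marden: 8 + 9 = 17 min.

17 min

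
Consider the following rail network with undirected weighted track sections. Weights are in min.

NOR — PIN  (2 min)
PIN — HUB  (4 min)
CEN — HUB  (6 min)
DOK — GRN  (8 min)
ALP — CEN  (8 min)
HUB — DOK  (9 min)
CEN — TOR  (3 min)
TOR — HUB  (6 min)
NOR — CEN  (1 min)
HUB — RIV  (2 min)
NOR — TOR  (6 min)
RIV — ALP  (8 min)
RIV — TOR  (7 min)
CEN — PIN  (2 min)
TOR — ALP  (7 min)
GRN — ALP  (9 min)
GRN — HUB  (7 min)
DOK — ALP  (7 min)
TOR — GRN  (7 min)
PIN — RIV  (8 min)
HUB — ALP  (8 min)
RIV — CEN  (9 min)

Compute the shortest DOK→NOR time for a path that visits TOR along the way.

Best DOK to TOR: DOK–ALP–TOR costing 14
Best TOR to NOR: TOR–CEN–NOR costing 4
Total via TOR: 14 + 4 = 18 min.

18 min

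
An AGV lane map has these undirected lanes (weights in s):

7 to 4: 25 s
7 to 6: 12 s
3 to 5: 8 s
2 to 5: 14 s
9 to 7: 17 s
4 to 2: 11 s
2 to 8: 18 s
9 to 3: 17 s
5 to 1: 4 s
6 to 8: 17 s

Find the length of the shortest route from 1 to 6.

Settle nodes by increasing distance from 1:
1: 0
5: 4  (via 1)
3: 12  (via 5)
2: 18  (via 5)
4: 29  (via 2)
9: 29  (via 3)
8: 36  (via 2)
7: 46  (via 9)
6: 53  (via 8)
Shortest route: 1 → 5 → 2 → 8 → 6 = 53 s.

53 s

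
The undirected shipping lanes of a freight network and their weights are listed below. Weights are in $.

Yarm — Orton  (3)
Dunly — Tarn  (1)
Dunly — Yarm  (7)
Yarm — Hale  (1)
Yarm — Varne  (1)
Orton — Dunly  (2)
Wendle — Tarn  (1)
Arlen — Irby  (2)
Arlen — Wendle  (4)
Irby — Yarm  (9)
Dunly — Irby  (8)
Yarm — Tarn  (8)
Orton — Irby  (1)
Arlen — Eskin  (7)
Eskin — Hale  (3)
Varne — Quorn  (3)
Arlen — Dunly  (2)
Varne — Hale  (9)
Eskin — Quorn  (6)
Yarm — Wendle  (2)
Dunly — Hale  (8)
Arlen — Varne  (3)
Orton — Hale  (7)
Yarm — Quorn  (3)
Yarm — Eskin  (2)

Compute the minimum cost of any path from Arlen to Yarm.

$4

Compare a few routes:
Arlen → Wendle → Yarm: 4+2 = 6
Arlen → Varne → Yarm: 3+1 = 4
The minimum is $4 via Arlen → Varne → Yarm.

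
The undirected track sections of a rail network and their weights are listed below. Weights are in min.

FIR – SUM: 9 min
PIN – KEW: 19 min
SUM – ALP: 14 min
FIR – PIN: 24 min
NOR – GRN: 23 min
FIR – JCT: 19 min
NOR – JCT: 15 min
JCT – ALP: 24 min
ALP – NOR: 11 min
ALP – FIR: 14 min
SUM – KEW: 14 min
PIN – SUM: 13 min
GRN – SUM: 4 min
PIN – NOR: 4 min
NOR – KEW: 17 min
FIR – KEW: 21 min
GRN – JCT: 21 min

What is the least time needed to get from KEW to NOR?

Enumerating some paths:
KEW - SUM - PIN - NOR: 14+13+4 = 31
KEW - NOR: 17 = 17
KEW - PIN - NOR: 19+4 = 23
Cheapest is KEW - NOR at 17 min.

17 min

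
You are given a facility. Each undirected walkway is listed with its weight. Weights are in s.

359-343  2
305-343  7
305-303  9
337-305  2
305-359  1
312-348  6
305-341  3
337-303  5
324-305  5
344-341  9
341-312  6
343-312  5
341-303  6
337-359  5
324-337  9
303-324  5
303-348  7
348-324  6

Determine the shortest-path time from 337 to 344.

Enumerating some paths:
337–359–305–341–344: 5+1+3+9 = 18
337–305–341–344: 2+3+9 = 14
337–303–341–344: 5+6+9 = 20
The minimum is 14 s via 337–305–341–344.

14 s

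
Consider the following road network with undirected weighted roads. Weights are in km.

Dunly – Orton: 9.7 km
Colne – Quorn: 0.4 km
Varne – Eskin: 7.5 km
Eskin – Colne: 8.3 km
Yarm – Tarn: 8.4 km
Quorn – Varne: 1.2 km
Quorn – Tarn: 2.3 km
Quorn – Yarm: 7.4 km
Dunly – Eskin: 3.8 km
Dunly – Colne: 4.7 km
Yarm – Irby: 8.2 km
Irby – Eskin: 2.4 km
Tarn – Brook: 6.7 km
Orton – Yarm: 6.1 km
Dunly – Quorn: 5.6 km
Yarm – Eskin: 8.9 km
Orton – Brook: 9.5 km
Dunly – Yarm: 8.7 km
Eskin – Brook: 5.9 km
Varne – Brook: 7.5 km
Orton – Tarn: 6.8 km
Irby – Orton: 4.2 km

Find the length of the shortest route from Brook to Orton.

Running Dijkstra from Brook:
Brook: 0
Eskin: 5.9  (via Brook)
Tarn: 6.7  (via Brook)
Varne: 7.5  (via Brook)
Irby: 8.3  (via Eskin)
Quorn: 8.7  (via Varne)
Colne: 9.1  (via Quorn)
Orton: 9.5  (via Brook)
Shortest route: Brook → Orton = 9.5 km.

9.5 km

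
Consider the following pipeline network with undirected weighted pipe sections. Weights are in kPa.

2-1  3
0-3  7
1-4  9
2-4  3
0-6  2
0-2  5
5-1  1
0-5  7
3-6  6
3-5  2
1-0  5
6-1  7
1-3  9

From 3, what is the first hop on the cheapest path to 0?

Enumerating some paths:
3 → 0: 7 = 7
3 → 5 → 1 → 0: 2+1+5 = 8
Cheapest is 3 → 0 at 7 kPa.
So from 3 the first move is to 0.

0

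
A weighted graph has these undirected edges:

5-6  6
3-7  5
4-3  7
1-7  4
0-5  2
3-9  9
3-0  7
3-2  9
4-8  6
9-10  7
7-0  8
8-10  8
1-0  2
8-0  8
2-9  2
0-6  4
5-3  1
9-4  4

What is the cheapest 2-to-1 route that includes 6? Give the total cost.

Shortest 2→6: 2 → 3 → 5 → 6 = 16
Shortest 6→1: 6 → 0 → 1 = 6
Total via 6: 16 + 6 = 22.

22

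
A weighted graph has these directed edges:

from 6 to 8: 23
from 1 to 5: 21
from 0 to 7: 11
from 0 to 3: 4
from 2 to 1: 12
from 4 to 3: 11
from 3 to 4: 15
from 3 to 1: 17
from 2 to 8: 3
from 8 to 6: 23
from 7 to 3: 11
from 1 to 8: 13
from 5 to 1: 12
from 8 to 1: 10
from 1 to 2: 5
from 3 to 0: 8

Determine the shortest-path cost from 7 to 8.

Compare a few routes:
7 → 3 → 1 → 2 → 8: 11+17+5+3 = 36
7 → 3 → 1 → 8: 11+17+13 = 41
Cheapest is 7 → 3 → 1 → 2 → 8 at 36.

36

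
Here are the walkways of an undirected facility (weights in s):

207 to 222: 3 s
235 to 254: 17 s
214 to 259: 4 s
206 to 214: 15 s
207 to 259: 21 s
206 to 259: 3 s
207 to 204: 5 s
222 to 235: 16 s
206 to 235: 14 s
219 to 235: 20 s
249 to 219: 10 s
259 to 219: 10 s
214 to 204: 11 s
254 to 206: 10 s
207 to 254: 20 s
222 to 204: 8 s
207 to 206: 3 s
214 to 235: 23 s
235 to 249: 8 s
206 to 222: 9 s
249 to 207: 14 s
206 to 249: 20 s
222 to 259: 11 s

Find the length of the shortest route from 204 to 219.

Compare a few routes:
204–222–259–219: 8+11+10 = 29
204–207–206–259–219: 5+3+3+10 = 21
204–214–259–219: 11+4+10 = 25
204–222–207–206–259–219: 8+3+3+3+10 = 27
Cheapest is 204–207–206–259–219 at 21 s.

21 s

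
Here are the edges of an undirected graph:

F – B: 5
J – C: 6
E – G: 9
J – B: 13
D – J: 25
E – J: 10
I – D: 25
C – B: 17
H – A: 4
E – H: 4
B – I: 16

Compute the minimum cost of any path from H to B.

27

Enumerating some paths:
H → E → J → C → B: 4+10+6+17 = 37
H → E → J → B: 4+10+13 = 27
The minimum is 27 via H → E → J → B.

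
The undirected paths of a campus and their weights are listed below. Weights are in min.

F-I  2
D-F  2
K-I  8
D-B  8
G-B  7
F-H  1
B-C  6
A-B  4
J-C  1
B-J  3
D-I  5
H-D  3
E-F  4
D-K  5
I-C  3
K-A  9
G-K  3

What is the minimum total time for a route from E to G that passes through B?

Best E to B: E → F → I → C → J → B costing 13
Best B to G: B → G costing 7
Total via B: 13 + 7 = 20 min.

20 min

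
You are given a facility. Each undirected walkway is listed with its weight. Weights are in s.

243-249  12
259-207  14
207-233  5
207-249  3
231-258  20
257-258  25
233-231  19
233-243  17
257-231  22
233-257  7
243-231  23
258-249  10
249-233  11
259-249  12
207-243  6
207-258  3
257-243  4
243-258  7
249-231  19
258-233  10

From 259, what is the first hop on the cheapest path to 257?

Compare a few routes:
259 → 249 → 207 → 243 → 257: 12+3+6+4 = 25
259 → 207 → 233 → 257: 14+5+7 = 26
259 → 249 → 207 → 233 → 257: 12+3+5+7 = 27
259 → 207 → 243 → 257: 14+6+4 = 24
The minimum is 24 s via 259 → 207 → 243 → 257.
So from 259 the first move is to 207.

207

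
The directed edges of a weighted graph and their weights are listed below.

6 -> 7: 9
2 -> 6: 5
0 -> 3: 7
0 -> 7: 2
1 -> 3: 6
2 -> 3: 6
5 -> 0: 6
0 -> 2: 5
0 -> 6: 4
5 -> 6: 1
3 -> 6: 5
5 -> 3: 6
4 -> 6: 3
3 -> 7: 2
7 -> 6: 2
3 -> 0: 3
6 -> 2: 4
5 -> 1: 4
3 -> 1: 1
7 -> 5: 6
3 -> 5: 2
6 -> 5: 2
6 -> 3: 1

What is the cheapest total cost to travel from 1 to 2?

Shortest distances from 1:
1: 0
3: 6  (via 1)
5: 8  (via 3)
7: 8  (via 3)
0: 9  (via 3)
6: 9  (via 5)
2: 13  (via 6)
Shortest route: 1–3–5–6–2 = 13.

13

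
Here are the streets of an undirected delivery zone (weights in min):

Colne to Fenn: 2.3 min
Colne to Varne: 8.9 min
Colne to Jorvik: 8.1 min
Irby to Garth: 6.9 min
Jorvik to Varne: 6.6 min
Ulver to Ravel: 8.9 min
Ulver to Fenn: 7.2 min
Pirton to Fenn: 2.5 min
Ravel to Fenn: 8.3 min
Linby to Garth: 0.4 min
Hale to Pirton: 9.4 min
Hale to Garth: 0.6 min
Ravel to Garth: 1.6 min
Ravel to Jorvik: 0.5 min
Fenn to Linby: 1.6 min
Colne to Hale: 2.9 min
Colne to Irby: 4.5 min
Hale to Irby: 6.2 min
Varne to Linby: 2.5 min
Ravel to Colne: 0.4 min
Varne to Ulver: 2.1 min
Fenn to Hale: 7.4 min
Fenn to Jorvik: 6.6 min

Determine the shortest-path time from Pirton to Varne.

Settle nodes by increasing distance from Pirton:
Pirton: 0
Fenn: 2.5  (via Pirton)
Linby: 4.1  (via Fenn)
Garth: 4.5  (via Linby)
Colne: 4.8  (via Fenn)
Hale: 5.1  (via Garth)
Ravel: 5.2  (via Colne)
Jorvik: 5.7  (via Ravel)
Varne: 6.6  (via Linby)
Shortest route: Pirton–Fenn–Linby–Varne = 6.6 min.

6.6 min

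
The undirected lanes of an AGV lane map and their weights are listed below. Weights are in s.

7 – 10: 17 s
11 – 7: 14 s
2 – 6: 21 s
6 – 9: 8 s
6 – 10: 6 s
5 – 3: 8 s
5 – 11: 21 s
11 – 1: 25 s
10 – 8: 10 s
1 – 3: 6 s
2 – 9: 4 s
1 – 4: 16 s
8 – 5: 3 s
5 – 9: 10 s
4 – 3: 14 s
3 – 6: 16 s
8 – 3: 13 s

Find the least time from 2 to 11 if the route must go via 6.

Shortest 2→6: 2 → 9 → 6 = 12
Shortest 6→11: 6 → 10 → 7 → 11 = 37
Total via 6: 12 + 37 = 49 s.

49 s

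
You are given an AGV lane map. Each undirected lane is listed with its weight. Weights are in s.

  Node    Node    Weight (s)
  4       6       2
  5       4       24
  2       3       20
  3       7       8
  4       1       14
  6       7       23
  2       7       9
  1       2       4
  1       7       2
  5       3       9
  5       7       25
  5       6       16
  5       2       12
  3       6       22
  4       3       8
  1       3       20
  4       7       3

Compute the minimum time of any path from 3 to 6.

10 s

Compare a few routes:
3–4–6: 8+2 = 10
3–7–4–6: 8+3+2 = 13
The minimum is 10 s via 3–4–6.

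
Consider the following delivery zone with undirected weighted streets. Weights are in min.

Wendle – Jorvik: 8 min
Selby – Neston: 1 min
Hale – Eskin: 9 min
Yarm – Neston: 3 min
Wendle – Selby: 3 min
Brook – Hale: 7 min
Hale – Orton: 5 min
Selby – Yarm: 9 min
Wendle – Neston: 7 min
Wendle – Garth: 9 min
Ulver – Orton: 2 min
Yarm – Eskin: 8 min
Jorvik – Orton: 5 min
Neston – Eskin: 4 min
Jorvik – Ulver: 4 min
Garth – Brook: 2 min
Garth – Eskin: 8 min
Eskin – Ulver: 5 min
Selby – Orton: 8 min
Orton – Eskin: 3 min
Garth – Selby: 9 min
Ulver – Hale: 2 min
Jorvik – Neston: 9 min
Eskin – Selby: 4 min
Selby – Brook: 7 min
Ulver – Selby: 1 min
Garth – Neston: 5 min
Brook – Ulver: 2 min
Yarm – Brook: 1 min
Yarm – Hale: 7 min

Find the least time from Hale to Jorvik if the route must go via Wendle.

14 min

Best Hale to Wendle: Hale → Ulver → Selby → Wendle costing 6
Best Wendle to Jorvik: Wendle → Jorvik costing 8
Total via Wendle: 6 + 8 = 14 min.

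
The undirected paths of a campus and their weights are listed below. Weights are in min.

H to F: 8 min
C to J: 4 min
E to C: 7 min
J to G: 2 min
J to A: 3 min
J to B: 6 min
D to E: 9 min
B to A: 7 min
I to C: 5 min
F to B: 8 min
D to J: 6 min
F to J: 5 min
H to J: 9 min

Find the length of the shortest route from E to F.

16 min

Running Dijkstra from E:
E: 0
C: 7  (via E)
D: 9  (via E)
J: 11  (via C)
I: 12  (via C)
G: 13  (via J)
A: 14  (via J)
F: 16  (via J)
Shortest route: E → C → J → F = 16 min.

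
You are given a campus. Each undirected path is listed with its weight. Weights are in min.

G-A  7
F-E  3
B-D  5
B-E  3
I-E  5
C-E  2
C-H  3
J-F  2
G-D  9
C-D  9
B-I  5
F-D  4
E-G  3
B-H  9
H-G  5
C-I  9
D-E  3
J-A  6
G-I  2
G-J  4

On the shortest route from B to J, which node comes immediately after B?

Candidate routes:
B → E → G → J: 3+3+4 = 10
B → E → F → J: 3+3+2 = 8
The minimum is 8 min via B → E → F → J.
So from B the first move is to E.

E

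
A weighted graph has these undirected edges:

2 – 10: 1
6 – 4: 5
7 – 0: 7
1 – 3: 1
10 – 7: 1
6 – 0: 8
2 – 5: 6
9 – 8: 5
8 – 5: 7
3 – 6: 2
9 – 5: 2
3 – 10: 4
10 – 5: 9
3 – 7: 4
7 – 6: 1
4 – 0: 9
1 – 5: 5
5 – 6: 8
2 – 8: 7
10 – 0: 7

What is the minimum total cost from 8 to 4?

Compare a few routes:
8–2–10–7–3–6–4: 7+1+1+4+2+5 = 20
8–2–10–7–6–4: 7+1+1+1+5 = 15
8–2–10–3–6–4: 7+1+4+2+5 = 19
The minimum is 15 via 8–2–10–7–6–4.

15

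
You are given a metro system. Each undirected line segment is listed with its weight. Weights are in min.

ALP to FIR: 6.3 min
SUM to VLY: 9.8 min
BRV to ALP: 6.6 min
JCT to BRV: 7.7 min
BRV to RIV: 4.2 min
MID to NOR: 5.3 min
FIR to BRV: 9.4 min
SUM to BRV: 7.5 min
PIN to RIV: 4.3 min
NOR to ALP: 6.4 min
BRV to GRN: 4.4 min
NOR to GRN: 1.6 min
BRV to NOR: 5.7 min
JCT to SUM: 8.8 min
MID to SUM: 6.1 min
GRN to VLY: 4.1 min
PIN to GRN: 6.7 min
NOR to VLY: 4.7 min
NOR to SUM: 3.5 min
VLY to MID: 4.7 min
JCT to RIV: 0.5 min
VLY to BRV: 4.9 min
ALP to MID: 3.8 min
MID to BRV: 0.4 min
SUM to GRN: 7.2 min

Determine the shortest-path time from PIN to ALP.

12.7 min

Running Dijkstra from PIN:
PIN: 0
RIV: 4.3  (via PIN)
JCT: 4.8  (via RIV)
GRN: 6.7  (via PIN)
NOR: 8.3  (via GRN)
BRV: 8.5  (via RIV)
MID: 8.9  (via BRV)
VLY: 10.8  (via GRN)
SUM: 11.8  (via NOR)
ALP: 12.7  (via MID)
Shortest route: PIN–RIV–BRV–MID–ALP = 12.7 min.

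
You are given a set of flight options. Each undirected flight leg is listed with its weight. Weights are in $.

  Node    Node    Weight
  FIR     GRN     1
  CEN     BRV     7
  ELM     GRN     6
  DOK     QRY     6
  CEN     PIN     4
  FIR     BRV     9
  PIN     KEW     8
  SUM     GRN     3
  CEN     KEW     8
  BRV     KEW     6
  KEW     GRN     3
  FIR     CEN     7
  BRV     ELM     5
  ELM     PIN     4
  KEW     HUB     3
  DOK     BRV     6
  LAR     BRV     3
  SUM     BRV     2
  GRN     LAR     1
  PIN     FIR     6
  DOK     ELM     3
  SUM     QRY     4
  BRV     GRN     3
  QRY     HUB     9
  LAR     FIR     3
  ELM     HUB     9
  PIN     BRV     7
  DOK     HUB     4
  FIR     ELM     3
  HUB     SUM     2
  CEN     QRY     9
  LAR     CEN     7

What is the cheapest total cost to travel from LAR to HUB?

$6

Compare a few routes:
LAR–GRN–SUM–HUB: 1+3+2 = 6
LAR–GRN–BRV–SUM–HUB: 1+3+2+2 = 8
LAR–BRV–SUM–HUB: 3+2+2 = 7
LAR–GRN–KEW–HUB: 1+3+3 = 7
The minimum is $6 via LAR–GRN–SUM–HUB.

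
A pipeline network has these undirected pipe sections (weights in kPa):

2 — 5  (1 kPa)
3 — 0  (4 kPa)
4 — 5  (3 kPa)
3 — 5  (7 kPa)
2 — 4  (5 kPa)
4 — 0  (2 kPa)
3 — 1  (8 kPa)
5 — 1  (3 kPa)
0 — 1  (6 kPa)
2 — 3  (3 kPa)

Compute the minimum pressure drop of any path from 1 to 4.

Candidate routes:
1–5–4: 3+3 = 6
1–5–2–3–0–4: 3+1+3+4+2 = 13
1–5–2–4: 3+1+5 = 9
1–0–4: 6+2 = 8
The minimum is 6 kPa via 1–5–4.

6 kPa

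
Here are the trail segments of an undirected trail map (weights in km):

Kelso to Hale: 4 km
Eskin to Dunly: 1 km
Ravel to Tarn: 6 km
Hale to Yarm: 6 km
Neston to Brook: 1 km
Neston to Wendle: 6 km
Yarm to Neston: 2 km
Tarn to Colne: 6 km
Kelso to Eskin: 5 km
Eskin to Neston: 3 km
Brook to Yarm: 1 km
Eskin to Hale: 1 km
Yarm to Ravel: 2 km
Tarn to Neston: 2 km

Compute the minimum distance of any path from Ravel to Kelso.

12 km

Enumerating some paths:
Ravel → Yarm → Hale → Eskin → Kelso: 2+6+1+5 = 14
Ravel → Yarm → Neston → Eskin → Kelso: 2+2+3+5 = 12
Cheapest is Ravel → Yarm → Neston → Eskin → Kelso at 12 km.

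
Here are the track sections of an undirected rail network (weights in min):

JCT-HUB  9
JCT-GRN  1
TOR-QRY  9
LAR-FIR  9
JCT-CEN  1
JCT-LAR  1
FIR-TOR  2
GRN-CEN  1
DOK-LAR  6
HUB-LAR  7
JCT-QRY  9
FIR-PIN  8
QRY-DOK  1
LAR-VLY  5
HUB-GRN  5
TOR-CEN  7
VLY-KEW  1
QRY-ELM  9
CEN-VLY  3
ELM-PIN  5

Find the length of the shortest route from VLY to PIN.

20 min

Candidate routes:
VLY → CEN → TOR → FIR → PIN: 3+7+2+8 = 20
VLY → CEN → JCT → LAR → FIR → PIN: 3+1+1+9+8 = 22
VLY → LAR → FIR → PIN: 5+9+8 = 22
Cheapest is VLY → CEN → TOR → FIR → PIN at 20 min.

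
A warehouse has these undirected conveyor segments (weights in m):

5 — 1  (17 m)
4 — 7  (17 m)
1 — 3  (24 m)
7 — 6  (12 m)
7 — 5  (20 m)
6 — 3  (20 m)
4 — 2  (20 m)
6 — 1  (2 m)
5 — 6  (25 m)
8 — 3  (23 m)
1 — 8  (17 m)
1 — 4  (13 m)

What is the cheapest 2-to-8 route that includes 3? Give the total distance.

Best 2 to 3: 2 → 4 → 1 → 6 → 3 costing 55
Shortest 3→8: 3 → 8 = 23
Total via 3: 55 + 23 = 78 m.

78 m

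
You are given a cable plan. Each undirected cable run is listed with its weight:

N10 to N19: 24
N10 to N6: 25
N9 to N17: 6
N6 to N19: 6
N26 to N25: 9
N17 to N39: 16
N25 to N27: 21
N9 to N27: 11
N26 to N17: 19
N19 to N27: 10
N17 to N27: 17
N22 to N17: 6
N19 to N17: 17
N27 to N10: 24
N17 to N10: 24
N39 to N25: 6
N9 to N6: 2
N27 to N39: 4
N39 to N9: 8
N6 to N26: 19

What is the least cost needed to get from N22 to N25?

Enumerating some paths:
N22–N17–N39–N25: 6+16+6 = 28
N22–N17–N9–N27–N39–N25: 6+6+11+4+6 = 33
N22–N17–N9–N39–N25: 6+6+8+6 = 26
The minimum is 26 via N22–N17–N9–N39–N25.

26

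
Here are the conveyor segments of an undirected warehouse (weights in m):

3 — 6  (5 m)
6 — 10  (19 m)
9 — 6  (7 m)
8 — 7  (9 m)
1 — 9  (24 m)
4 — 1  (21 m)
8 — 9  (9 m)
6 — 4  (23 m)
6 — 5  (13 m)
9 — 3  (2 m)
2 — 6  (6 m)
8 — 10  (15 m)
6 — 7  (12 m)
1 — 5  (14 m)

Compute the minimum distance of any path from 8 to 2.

Enumerating some paths:
8 → 10 → 6 → 2: 15+19+6 = 40
8 → 7 → 6 → 2: 9+12+6 = 27
8 → 9 → 6 → 2: 9+7+6 = 22
Cheapest is 8 → 9 → 6 → 2 at 22 m.

22 m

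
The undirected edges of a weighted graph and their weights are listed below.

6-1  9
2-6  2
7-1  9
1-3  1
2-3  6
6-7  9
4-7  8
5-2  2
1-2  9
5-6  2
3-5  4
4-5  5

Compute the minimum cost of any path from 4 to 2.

7

Candidate routes:
4 → 5 → 6 → 2: 5+2+2 = 9
4 → 5 → 2: 5+2 = 7
Cheapest is 4 → 5 → 2 at 7.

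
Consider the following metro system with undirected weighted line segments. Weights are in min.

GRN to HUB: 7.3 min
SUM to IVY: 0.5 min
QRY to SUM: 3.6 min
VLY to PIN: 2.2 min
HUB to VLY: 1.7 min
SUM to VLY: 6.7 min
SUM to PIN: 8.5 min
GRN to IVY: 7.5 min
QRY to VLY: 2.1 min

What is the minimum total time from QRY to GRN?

11.1 min

Settle nodes by increasing distance from QRY:
QRY: 0
VLY: 2.1  (via QRY)
SUM: 3.6  (via QRY)
HUB: 3.8  (via VLY)
IVY: 4.1  (via SUM)
PIN: 4.3  (via VLY)
GRN: 11.1  (via HUB)
Shortest route: QRY–VLY–HUB–GRN = 11.1 min.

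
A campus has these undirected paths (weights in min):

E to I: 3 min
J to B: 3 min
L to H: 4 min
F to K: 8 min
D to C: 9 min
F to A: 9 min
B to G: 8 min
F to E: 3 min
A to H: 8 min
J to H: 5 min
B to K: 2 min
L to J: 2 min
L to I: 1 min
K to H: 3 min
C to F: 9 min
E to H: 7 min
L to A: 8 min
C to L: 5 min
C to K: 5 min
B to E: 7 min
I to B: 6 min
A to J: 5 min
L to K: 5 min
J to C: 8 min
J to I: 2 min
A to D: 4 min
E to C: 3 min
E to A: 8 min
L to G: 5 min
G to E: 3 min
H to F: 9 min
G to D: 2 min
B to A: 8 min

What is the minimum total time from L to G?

Settle nodes by increasing distance from L:
L: 0
I: 1  (via L)
J: 2  (via L)
E: 4  (via I)
H: 4  (via L)
B: 5  (via J)
C: 5  (via L)
G: 5  (via L)
Shortest route: L → G = 5 min.

5 min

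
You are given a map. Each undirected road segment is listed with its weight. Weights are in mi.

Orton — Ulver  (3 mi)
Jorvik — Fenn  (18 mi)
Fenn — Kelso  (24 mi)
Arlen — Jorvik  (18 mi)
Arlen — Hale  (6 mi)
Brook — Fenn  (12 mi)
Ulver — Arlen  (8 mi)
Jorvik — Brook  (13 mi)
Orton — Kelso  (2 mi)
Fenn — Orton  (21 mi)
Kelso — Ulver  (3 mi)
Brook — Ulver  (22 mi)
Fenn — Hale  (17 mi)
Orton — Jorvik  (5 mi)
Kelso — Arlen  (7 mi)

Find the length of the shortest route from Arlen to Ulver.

8 mi

Enumerating some paths:
Arlen–Kelso–Orton–Ulver: 7+2+3 = 12
Arlen–Ulver: 8 = 8
Arlen–Kelso–Ulver: 7+3 = 10
Cheapest is Arlen–Ulver at 8 mi.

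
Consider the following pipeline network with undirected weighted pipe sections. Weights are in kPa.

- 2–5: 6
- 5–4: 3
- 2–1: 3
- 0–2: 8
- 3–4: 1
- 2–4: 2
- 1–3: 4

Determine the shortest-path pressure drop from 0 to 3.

11 kPa

Compare a few routes:
0 - 2 - 4 - 3: 8+2+1 = 11
0 - 2 - 1 - 3: 8+3+4 = 15
Cheapest is 0 - 2 - 4 - 3 at 11 kPa.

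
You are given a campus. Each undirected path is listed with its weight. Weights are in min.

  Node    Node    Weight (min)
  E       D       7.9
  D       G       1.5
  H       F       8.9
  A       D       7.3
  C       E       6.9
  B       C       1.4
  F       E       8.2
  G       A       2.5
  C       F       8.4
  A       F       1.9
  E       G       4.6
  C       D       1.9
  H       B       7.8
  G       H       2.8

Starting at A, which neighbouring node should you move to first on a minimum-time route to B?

G

Candidate routes:
A–D–C–B: 7.3+1.9+1.4 = 10.6
A–G–D–C–B: 2.5+1.5+1.9+1.4 = 7.3
Cheapest is A–G–D–C–B at 7.3 min.
So from A the first move is to G.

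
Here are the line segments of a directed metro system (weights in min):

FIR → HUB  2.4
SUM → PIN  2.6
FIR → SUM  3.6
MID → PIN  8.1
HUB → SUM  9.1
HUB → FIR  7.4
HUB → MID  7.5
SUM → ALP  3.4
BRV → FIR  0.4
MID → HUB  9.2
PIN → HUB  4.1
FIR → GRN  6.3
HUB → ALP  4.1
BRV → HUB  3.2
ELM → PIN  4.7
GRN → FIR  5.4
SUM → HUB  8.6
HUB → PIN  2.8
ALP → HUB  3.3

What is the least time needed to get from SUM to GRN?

Enumerating some paths:
SUM - HUB - FIR - GRN: 8.6+7.4+6.3 = 22.3
SUM - PIN - HUB - FIR - GRN: 2.6+4.1+7.4+6.3 = 20.4
Cheapest is SUM - PIN - HUB - FIR - GRN at 20.4 min.

20.4 min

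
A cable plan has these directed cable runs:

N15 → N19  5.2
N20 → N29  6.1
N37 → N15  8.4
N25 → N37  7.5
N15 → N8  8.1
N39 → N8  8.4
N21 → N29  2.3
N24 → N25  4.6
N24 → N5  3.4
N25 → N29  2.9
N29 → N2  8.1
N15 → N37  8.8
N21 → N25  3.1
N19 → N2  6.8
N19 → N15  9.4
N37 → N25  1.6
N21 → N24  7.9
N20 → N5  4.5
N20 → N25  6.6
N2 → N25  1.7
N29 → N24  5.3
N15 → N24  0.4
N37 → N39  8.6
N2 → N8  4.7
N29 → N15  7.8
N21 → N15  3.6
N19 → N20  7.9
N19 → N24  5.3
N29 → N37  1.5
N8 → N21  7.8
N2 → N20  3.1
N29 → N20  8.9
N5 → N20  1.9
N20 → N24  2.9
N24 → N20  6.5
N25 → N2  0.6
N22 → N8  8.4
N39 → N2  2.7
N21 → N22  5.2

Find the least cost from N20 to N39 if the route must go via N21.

32.1

Best N20 to N21: N20 → N25 → N2 → N8 → N21 costing 19.7
Shortest N21→N39: N21 → N29 → N37 → N39 = 12.4
Total via N21: 19.7 + 12.4 = 32.1.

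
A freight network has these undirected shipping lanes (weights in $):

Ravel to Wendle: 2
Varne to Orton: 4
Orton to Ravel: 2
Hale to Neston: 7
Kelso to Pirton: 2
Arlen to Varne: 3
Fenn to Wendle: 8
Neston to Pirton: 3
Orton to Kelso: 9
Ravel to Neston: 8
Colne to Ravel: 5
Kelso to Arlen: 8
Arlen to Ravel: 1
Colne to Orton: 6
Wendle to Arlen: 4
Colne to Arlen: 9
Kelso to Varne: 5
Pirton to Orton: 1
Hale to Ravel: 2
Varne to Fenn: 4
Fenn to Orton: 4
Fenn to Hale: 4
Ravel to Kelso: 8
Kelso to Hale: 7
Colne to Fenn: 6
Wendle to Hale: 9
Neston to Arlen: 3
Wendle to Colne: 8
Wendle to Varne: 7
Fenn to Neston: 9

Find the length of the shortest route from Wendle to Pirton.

Shortest distances from Wendle:
Wendle: 0
Ravel: 2  (via Wendle)
Arlen: 3  (via Ravel)
Hale: 4  (via Ravel)
Orton: 4  (via Ravel)
Pirton: 5  (via Orton)
Shortest route: Wendle–Ravel–Orton–Pirton = $5.

$5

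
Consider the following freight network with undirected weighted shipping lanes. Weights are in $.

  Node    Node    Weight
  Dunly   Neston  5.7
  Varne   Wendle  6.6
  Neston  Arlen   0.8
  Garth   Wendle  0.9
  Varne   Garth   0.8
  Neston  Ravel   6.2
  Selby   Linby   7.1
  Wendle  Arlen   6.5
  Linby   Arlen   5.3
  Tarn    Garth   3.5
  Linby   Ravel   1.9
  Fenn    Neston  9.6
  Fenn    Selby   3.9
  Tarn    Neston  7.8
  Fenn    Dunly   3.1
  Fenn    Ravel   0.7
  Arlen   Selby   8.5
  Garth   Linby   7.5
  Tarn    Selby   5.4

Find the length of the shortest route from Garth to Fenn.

Enumerating some paths:
Garth - Tarn - Selby - Fenn: 3.5+5.4+3.9 = 12.8
Garth - Wendle - Arlen - Linby - Ravel - Fenn: 0.9+6.5+5.3+1.9+0.7 = 15.3
Garth - Linby - Ravel - Fenn: 7.5+1.9+0.7 = 10.1
Garth - Wendle - Arlen - Neston - Ravel - Fenn: 0.9+6.5+0.8+6.2+0.7 = 15.1
Cheapest is Garth - Linby - Ravel - Fenn at $10.1.

$10.1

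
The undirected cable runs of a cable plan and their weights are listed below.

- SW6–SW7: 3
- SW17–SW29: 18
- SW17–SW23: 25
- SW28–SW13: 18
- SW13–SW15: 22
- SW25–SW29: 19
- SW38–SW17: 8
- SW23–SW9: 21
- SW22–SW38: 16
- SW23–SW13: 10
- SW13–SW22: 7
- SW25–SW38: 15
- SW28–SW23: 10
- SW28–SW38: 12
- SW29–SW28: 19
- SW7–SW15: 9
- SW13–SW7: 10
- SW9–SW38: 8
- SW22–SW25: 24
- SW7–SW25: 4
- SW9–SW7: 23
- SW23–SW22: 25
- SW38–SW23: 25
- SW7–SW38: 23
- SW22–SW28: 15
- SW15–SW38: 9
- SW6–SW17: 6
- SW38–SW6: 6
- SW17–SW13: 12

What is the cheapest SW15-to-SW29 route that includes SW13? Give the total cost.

Best SW15 to SW13: SW15 → SW7 → SW13 costing 19
Best SW13 to SW29: SW13 → SW17 → SW29 costing 30
Total via SW13: 19 + 30 = 49.

49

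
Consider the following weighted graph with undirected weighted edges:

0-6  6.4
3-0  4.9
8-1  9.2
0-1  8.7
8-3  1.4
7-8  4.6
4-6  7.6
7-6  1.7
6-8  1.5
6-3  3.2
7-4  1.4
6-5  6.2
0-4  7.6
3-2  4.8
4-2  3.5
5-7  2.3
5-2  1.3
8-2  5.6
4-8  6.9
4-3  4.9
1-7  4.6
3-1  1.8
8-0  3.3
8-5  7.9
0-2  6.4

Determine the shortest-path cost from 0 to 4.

Settle nodes by increasing distance from 0:
0: 0
8: 3.3  (via 0)
3: 4.7  (via 8)
6: 4.8  (via 8)
2: 6.4  (via 0)
1: 6.5  (via 3)
7: 6.5  (via 6)
4: 7.6  (via 0)
Shortest route: 0 → 4 = 7.6.

7.6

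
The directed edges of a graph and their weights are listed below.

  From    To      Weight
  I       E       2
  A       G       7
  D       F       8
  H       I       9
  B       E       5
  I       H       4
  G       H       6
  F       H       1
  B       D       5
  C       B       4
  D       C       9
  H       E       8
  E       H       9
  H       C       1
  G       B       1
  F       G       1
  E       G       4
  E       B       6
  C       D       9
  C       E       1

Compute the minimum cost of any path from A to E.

Settle nodes by increasing distance from A:
A: 0
G: 7  (via A)
B: 8  (via G)
D: 13  (via B)
E: 13  (via B)
Shortest route: A–G–B–E = 13.

13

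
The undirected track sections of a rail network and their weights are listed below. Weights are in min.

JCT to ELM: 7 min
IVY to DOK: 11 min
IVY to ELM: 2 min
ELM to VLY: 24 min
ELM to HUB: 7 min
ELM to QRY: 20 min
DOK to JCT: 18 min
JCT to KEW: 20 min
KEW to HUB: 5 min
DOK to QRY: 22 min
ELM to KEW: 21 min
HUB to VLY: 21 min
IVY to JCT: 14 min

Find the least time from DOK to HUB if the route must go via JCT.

Best DOK to JCT: DOK–JCT costing 18
Best JCT to HUB: JCT–ELM–HUB costing 14
Total via JCT: 18 + 14 = 32 min.

32 min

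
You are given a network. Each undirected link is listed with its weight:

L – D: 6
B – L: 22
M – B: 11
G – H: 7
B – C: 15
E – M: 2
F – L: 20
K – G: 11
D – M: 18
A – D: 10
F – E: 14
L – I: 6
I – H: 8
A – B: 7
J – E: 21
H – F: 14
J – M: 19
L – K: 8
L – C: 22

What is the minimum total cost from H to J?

Enumerating some paths:
H - I - L - D - M - J: 8+6+6+18+19 = 57
H - F - E - J: 14+14+21 = 49
Cheapest is H - F - E - J at 49.

49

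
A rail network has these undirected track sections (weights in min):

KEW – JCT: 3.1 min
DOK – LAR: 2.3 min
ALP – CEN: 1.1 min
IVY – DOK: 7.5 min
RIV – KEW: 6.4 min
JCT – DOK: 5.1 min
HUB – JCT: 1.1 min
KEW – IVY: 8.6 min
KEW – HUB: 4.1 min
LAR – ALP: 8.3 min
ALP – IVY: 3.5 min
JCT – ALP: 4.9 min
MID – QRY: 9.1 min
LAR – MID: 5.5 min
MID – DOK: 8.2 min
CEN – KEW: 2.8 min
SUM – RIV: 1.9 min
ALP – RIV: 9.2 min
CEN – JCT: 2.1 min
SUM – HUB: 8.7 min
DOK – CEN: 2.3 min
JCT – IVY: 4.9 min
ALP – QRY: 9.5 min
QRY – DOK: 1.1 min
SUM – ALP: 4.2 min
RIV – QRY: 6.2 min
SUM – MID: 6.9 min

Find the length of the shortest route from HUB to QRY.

Shortest distances from HUB:
HUB: 0
JCT: 1.1  (via HUB)
CEN: 3.2  (via JCT)
KEW: 4.1  (via HUB)
ALP: 4.3  (via CEN)
DOK: 5.5  (via CEN)
IVY: 6  (via JCT)
QRY: 6.6  (via DOK)
Shortest route: HUB → JCT → CEN → DOK → QRY = 6.6 min.

6.6 min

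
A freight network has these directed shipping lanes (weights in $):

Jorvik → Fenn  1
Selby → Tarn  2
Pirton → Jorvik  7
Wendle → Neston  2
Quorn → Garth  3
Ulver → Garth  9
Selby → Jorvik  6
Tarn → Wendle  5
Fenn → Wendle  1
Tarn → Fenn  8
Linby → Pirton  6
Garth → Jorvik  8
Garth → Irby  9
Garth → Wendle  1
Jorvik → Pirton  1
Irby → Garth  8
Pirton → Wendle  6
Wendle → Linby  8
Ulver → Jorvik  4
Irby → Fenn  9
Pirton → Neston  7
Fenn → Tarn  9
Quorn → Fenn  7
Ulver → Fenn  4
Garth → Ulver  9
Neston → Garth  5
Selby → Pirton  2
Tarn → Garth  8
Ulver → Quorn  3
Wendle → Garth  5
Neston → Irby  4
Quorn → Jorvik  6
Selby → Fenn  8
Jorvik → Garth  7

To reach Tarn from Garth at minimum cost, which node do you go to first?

Compare a few routes:
Garth → Ulver → Fenn → Tarn: 9+4+9 = 22
Garth → Jorvik → Fenn → Tarn: 8+1+9 = 18
Cheapest is Garth → Jorvik → Fenn → Tarn at $18.
So from Garth the first move is to Jorvik.

Jorvik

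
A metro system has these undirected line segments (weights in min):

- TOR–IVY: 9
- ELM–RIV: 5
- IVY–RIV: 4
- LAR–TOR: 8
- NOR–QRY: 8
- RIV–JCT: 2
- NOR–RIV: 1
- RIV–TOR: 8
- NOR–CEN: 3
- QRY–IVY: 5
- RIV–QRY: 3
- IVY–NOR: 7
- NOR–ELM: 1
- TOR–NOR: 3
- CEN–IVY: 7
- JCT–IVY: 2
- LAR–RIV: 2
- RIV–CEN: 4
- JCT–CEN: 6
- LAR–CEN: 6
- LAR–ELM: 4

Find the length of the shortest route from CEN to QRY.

Settle nodes by increasing distance from CEN:
CEN: 0
NOR: 3  (via CEN)
ELM: 4  (via NOR)
RIV: 4  (via CEN)
TOR: 6  (via NOR)
LAR: 6  (via CEN)
JCT: 6  (via CEN)
QRY: 7  (via RIV)
Shortest route: CEN–RIV–QRY = 7 min.

7 min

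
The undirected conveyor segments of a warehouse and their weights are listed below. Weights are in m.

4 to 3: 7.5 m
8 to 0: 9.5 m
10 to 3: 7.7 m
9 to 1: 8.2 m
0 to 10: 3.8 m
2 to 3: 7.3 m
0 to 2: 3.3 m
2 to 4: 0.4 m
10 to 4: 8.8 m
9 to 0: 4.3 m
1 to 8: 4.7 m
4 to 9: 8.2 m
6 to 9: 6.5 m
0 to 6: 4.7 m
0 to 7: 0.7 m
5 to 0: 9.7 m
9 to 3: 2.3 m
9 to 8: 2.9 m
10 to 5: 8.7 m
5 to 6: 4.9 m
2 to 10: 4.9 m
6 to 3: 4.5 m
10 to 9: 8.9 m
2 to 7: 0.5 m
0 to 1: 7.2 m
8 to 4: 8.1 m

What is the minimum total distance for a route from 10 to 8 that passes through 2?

Best 10 to 2: 10–2 costing 4.9
Shortest 2→8: 2–7–0–9–8 = 8.4
Total via 2: 4.9 + 8.4 = 13.3 m.

13.3 m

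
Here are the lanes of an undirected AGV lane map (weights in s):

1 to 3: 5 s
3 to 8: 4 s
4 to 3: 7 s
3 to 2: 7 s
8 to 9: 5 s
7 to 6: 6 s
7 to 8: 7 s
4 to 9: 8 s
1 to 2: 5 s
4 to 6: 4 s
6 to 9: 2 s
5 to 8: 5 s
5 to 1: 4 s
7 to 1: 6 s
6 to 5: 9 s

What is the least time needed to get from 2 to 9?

Compare a few routes:
2 - 1 - 3 - 8 - 9: 5+5+4+5 = 19
2 - 1 - 5 - 8 - 9: 5+4+5+5 = 19
2 - 3 - 8 - 9: 7+4+5 = 16
The minimum is 16 s via 2 - 3 - 8 - 9.

16 s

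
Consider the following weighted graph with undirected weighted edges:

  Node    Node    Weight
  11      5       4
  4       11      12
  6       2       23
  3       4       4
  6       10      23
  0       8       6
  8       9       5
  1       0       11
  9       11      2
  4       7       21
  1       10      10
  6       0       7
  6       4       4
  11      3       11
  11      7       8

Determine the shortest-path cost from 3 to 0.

Shortest distances from 3:
3: 0
4: 4  (via 3)
6: 8  (via 4)
11: 11  (via 3)
9: 13  (via 11)
0: 15  (via 6)
Shortest route: 3–4–6–0 = 15.

15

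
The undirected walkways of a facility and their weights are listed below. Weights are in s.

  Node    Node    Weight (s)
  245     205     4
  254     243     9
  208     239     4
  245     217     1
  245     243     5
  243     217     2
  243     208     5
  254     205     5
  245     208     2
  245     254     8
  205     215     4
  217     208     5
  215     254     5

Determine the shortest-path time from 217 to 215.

9 s

Settle nodes by increasing distance from 217:
217: 0
245: 1  (via 217)
243: 2  (via 217)
208: 3  (via 245)
205: 5  (via 245)
239: 7  (via 208)
254: 9  (via 245)
215: 9  (via 205)
Shortest route: 217–245–205–215 = 9 s.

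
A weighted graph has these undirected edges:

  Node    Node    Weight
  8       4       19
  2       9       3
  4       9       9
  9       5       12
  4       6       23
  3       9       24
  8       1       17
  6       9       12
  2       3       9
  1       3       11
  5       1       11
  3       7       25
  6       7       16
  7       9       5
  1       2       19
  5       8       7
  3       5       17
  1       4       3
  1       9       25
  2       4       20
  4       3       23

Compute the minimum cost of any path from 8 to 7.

24

Running Dijkstra from 8:
8: 0
5: 7  (via 8)
1: 17  (via 8)
4: 19  (via 8)
9: 19  (via 5)
2: 22  (via 9)
3: 24  (via 5)
7: 24  (via 9)
Shortest route: 8 → 5 → 9 → 7 = 24.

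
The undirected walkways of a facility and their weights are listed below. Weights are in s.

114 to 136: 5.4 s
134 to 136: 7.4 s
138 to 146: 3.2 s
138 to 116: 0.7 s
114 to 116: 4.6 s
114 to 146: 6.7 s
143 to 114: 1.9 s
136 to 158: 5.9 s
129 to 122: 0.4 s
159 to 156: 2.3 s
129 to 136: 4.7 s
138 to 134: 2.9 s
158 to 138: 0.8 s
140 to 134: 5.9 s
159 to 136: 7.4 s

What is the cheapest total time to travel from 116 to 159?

14.8 s

Running Dijkstra from 116:
116: 0
138: 0.7  (via 116)
158: 1.5  (via 138)
134: 3.6  (via 138)
146: 3.9  (via 138)
114: 4.6  (via 116)
143: 6.5  (via 114)
136: 7.4  (via 158)
140: 9.5  (via 134)
129: 12.1  (via 136)
122: 12.5  (via 129)
159: 14.8  (via 136)
Shortest route: 116 → 138 → 158 → 136 → 159 = 14.8 s.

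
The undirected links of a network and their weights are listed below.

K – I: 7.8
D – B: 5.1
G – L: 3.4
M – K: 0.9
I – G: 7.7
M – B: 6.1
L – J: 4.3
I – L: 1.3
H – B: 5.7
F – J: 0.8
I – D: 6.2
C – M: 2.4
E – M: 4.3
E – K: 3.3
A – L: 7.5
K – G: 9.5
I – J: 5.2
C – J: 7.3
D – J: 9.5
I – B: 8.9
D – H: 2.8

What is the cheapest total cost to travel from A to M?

Candidate routes:
A–L–I–K–M: 7.5+1.3+7.8+0.9 = 17.5
A–L–G–K–M: 7.5+3.4+9.5+0.9 = 21.3
The minimum is 17.5 via A–L–I–K–M.

17.5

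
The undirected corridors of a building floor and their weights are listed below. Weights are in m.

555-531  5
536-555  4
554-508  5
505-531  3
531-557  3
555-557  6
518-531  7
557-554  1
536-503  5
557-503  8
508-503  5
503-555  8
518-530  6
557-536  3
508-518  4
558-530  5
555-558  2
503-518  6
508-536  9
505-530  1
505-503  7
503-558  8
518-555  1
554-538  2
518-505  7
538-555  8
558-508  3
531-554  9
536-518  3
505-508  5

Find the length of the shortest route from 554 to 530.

8 m

Candidate routes:
554–508–558–530: 5+3+5 = 13
554–557–531–505–530: 1+3+3+1 = 8
554–508–505–530: 5+5+1 = 11
The minimum is 8 m via 554–557–531–505–530.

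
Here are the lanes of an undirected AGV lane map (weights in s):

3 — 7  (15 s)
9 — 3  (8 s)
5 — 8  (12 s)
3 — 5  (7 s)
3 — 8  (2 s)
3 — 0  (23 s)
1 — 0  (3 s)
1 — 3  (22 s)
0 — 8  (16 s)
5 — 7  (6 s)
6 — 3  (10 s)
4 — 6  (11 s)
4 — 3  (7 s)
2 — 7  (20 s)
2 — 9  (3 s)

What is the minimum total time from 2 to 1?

32 s

Compare a few routes:
2 - 9 - 3 - 1: 3+8+22 = 33
2 - 9 - 3 - 8 - 0 - 1: 3+8+2+16+3 = 32
Cheapest is 2 - 9 - 3 - 8 - 0 - 1 at 32 s.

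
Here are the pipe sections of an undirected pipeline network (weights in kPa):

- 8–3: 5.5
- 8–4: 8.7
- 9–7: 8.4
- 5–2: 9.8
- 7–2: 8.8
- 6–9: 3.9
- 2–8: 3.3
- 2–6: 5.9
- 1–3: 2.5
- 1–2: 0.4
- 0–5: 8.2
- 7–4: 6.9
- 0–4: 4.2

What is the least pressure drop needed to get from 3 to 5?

12.7 kPa

Shortest distances from 3:
3: 0
1: 2.5  (via 3)
2: 2.9  (via 1)
8: 5.5  (via 3)
6: 8.8  (via 2)
7: 11.7  (via 2)
5: 12.7  (via 2)
Shortest route: 3–1–2–5 = 12.7 kPa.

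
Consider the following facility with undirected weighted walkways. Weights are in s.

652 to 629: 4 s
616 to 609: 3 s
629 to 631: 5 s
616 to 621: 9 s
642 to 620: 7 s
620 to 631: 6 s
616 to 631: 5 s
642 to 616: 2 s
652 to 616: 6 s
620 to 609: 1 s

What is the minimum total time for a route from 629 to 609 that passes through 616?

13 s

Best 629 to 616: 629–652–616 costing 10
Shortest 616→609: 616–609 = 3
Total via 616: 10 + 3 = 13 s.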